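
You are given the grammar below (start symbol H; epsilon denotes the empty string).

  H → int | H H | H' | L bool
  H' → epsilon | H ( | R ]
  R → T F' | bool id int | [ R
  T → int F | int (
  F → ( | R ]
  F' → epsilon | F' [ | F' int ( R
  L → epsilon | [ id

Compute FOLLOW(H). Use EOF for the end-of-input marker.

H is the start symbol, so EOF ∈ FOLLOW(H).
In H → H H: add FIRST(H)\{epsilon} = { (, [, bool, int }.
  Since H is nullable, also add FOLLOW(H) = { EOF, (, [, bool, int }.
In H → H H: H is at the end, add FOLLOW(H) = { EOF, (, [, bool, int }.
In H' → H (: add FIRST(() = { ( }.
Union: FOLLOW(H) = { EOF, (, [, bool, int }.

{ EOF, (, [, bool, int }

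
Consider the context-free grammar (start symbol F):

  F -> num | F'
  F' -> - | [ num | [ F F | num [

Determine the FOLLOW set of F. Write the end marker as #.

F is the start symbol, so # ∈ FOLLOW(F).
In F' -> [ F F: add FIRST(F) = { -, [, num }.
In F' -> [ F F: F is at the end, add FOLLOW(F') = { #, -, [, num }.
Union: FOLLOW(F) = { #, -, [, num }.

{ #, -, [, num }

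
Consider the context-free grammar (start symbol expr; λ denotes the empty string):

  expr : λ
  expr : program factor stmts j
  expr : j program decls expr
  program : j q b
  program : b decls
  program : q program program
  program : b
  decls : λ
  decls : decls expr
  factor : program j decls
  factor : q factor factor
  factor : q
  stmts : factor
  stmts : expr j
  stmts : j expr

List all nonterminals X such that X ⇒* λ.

Directly nullable (have an λ-production): expr, decls.
No other nonterminal has a production whose RHS symbols are all nullable.

{ decls, expr }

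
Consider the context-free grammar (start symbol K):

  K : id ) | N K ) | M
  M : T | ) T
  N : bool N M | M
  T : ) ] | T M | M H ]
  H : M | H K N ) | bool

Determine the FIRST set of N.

N : bool N M contributes {bool}.
From N : M: add FIRST(M) = { ) }.
Union: FIRST(N) = { ), bool }.

{ ), bool }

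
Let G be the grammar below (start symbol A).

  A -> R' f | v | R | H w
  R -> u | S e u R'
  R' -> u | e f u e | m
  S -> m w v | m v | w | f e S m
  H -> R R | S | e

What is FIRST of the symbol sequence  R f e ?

{ f, m, u, w }

Add FIRST(R) = { f, m, u, w }; R is not nullable, stop.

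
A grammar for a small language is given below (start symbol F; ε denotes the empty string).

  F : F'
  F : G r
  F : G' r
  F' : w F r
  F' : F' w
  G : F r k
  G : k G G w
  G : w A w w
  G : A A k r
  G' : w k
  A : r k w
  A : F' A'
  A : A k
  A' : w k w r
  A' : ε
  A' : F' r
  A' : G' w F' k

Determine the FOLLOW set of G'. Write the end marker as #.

In F : G' r: add FIRST(r) = { r }.
In A' : G' w F' k: add FIRST(w F' k) = { w }.
Union: FOLLOW(G') = { r, w }.

{ r, w }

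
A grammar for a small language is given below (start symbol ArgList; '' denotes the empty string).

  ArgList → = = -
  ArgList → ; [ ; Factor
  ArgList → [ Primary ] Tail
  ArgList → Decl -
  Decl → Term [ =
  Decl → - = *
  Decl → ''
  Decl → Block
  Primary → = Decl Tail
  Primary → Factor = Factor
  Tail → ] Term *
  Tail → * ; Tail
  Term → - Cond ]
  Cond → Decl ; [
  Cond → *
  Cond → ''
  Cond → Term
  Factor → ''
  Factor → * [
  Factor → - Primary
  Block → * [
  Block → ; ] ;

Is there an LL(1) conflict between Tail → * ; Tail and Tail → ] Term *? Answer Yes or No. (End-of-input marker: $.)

FIRST(* ; Tail) = { * } and FIRST(] Term *) = { ] }.
The FIRST sets are disjoint and neither alternative is nullable — no conflict.

No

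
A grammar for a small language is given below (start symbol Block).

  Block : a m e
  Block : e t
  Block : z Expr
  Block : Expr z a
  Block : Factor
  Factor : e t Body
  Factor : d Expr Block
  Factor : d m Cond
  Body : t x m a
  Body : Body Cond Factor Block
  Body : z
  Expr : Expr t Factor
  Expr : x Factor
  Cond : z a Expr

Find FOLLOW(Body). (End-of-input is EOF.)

{ EOF, a, d, e, t, x, z }

In Factor : e t Body: Body is at the end, add FOLLOW(Factor) = { EOF, a, d, e, t, x, z }.
In Body : Body Cond Factor Block: add FIRST(Cond Factor Block) = { z }.
Union: FOLLOW(Body) = { EOF, a, d, e, t, x, z }.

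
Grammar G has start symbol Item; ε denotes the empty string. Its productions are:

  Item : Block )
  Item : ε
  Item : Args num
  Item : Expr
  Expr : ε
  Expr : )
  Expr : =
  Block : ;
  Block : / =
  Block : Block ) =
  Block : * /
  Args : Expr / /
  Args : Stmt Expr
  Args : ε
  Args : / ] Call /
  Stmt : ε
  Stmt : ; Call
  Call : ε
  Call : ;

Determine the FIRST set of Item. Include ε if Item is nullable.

From Item : Block ): add FIRST(Block) = { *, /, ; }.
Item : ε contributes ε.
From Item : Args num: Args nullable, take FIRST(Args) ∪ {num} = { ), /, ;, =, num }.
From Item : Expr: add FIRST(Expr) = { ), =, ε } (including ε since Expr is nullable).
Union: FIRST(Item) = { ), *, /, ;, =, num, ε }.

{ ), *, /, ;, =, num, ε }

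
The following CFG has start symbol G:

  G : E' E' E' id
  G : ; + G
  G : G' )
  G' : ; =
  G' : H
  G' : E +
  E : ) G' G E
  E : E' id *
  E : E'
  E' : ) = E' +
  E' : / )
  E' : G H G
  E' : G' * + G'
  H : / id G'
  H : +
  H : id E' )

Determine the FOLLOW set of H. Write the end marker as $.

In G' : H: H is at the end, add FOLLOW(G') = { ), *, +, /, ;, id }.
In E' : G H G: add FIRST(G) = { ), +, /, ;, id }.
Union: FOLLOW(H) = { ), *, +, /, ;, id }.

{ ), *, +, /, ;, id }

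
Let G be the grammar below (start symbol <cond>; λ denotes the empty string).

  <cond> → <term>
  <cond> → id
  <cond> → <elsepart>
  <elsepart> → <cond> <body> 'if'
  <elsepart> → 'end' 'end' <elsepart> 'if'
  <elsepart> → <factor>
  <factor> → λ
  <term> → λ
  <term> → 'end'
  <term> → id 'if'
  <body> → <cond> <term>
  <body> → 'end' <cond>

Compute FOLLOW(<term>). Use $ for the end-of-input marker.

{ $, 'end', 'if', id }

In <cond> → <term>: <term> is at the end, add FOLLOW(<cond>) = { $, 'end', 'if', id }.
In <body> → <cond> <term>: <term> is at the end, add FOLLOW(<body>) = { 'if' }.
Union: FOLLOW(<term>) = { $, 'end', 'if', id }.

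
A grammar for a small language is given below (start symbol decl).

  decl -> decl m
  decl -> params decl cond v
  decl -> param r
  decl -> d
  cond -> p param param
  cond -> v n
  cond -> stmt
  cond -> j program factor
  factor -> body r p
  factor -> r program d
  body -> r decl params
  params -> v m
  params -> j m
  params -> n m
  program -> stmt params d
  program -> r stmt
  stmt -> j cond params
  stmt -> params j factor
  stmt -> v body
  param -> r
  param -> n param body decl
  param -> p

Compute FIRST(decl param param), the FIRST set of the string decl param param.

{ d, j, n, p, r, v }

Add FIRST(decl) = { d, j, n, p, r, v }; decl is not nullable, stop.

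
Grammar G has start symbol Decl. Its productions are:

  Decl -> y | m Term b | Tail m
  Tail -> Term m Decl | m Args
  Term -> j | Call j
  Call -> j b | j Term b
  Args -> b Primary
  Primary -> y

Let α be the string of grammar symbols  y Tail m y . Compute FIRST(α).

{ y }

y is a terminal; add {y} and stop.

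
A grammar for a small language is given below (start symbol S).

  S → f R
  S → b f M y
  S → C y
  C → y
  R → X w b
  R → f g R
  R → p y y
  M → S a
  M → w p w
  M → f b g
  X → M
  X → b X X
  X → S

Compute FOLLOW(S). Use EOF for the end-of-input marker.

{ EOF, a, b, f, w, y }

S is the start symbol, so EOF ∈ FOLLOW(S).
In M → S a: add FIRST(a) = { a }.
In X → S: S is at the end, add FOLLOW(X) = { b, f, w, y }.
Union: FOLLOW(S) = { EOF, a, b, f, w, y }.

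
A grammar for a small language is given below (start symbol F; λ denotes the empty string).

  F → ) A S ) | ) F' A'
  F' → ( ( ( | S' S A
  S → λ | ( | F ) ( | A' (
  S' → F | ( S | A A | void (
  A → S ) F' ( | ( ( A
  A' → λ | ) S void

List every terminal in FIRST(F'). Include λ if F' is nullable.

F' → ( ( ( contributes {(}.
From F' → S' S A: add FIRST(S') = { (, ), void }.
Union: FIRST(F') = { (, ), void }.

{ (, ), void }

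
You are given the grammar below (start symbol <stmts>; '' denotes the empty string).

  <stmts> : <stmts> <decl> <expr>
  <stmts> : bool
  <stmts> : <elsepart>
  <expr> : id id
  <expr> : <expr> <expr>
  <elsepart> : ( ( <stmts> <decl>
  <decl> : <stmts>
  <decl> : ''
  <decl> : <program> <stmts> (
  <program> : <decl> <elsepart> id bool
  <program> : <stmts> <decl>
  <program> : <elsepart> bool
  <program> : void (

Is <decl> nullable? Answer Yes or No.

<decl> has an ''-production, so <decl> ⇒ ''.

Yes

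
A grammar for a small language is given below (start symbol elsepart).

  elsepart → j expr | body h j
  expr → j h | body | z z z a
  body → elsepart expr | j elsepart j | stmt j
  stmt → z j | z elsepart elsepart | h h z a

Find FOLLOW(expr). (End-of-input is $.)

In elsepart → j expr: expr is at the end, add FOLLOW(elsepart) = { $, h, j, z }.
In body → elsepart expr: expr is at the end, add FOLLOW(body) = { $, h, j, z }.
Union: FOLLOW(expr) = { $, h, j, z }.

{ $, h, j, z }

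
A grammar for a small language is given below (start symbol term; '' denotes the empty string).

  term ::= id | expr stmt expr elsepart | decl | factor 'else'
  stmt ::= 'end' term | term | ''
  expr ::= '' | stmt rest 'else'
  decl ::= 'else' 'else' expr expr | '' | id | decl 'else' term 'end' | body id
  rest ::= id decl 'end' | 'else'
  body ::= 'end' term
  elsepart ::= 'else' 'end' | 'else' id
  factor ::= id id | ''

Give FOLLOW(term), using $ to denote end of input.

term is the start symbol, so $ ∈ FOLLOW(term).
In stmt ::= 'end' term: term is at the end, add FOLLOW(stmt) = { 'else', 'end', id }.
In stmt ::= term: term is at the end, add FOLLOW(stmt) = { 'else', 'end', id }.
In decl ::= decl 'else' term 'end': add FIRST('end') = { 'end' }.
In body ::= 'end' term: term is at the end, add FOLLOW(body) = { id }.
Union: FOLLOW(term) = { $, 'else', 'end', id }.

{ $, 'else', 'end', id }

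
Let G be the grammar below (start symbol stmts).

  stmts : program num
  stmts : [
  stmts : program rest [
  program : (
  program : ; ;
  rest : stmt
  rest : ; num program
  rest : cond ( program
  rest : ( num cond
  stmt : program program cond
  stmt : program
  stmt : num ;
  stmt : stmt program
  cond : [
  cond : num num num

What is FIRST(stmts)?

From stmts : program num: add FIRST(program) = { (, ; }.
stmts : [ contributes {[}.
From stmts : program rest [: add FIRST(program) = { (, ; }.
Union: FIRST(stmts) = { (, ;, [ }.

{ (, ;, [ }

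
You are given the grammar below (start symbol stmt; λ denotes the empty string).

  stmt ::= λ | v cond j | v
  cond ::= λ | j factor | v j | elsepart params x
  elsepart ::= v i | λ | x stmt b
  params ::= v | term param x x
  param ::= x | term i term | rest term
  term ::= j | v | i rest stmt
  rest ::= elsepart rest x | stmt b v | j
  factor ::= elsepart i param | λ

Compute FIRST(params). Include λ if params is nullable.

{ i, j, v }

params ::= v contributes {v}.
From params ::= term param x x: add FIRST(term) = { i, j, v }.
Union: FIRST(params) = { i, j, v }.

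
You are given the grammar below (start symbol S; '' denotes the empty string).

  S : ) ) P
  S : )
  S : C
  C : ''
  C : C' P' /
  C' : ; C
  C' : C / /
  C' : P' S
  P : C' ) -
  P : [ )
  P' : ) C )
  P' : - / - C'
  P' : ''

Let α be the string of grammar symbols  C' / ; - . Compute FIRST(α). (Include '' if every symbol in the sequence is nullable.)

{ ), -, /, ; }

Add FIRST(C')\{''} = { ), -, /, ; }; C' is nullable, continue.
/ is a terminal; add {/} and stop.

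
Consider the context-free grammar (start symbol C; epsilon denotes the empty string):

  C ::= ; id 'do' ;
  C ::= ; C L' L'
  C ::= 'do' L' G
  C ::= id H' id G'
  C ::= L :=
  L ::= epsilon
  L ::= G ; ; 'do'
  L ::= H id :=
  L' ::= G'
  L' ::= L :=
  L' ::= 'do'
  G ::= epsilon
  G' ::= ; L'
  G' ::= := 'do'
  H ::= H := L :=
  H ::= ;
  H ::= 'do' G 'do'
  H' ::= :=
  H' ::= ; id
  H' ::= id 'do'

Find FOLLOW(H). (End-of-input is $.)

In L ::= H id :=: add FIRST(id :=) = { id }.
In H ::= H := L :=: add FIRST(:= L :=) = { := }.
Union: FOLLOW(H) = { :=, id }.

{ :=, id }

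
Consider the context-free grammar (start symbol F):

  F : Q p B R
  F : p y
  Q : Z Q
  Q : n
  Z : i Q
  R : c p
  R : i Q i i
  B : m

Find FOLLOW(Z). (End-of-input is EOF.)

{ i, n }

In Q : Z Q: add FIRST(Q) = { i, n }.
Union: FOLLOW(Z) = { i, n }.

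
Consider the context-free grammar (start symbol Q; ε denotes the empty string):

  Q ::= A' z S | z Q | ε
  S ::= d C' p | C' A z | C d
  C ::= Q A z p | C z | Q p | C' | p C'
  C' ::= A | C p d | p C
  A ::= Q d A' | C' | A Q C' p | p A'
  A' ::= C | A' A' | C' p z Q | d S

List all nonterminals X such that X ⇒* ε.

Directly nullable (have an ε-production): Q.
No other nonterminal has a production whose RHS symbols are all nullable.

{ Q }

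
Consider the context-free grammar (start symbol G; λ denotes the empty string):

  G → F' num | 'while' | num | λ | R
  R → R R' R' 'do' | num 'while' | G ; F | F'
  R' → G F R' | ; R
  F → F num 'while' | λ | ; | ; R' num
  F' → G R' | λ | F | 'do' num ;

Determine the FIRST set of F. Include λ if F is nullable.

From F → F num 'while': F nullable, take FIRST(F) ∪ {num} = { ;, num }.
F → λ contributes λ.
F → ; contributes {;}.
F → ; R' num contributes {;}.
Union: FIRST(F) = { ;, num, λ }.

{ ;, num, λ }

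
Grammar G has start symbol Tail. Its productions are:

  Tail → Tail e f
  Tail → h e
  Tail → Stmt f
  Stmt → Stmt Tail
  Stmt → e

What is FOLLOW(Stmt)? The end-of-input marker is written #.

{ e, f, h }

In Tail → Stmt f: add FIRST(f) = { f }.
In Stmt → Stmt Tail: add FIRST(Tail) = { e, h }.
Union: FOLLOW(Stmt) = { e, f, h }.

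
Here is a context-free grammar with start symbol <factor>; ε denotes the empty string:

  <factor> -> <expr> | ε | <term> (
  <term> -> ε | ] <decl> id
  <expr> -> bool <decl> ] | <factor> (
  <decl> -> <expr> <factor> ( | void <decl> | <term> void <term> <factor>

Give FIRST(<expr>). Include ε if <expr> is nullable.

{ (, ], bool }

<expr> -> bool <decl> ] contributes {bool}.
From <expr> -> <factor> (: <factor> nullable, take FIRST(<factor>) ∪ {(} = { (, ], bool }.
Union: FIRST(<expr>) = { (, ], bool }.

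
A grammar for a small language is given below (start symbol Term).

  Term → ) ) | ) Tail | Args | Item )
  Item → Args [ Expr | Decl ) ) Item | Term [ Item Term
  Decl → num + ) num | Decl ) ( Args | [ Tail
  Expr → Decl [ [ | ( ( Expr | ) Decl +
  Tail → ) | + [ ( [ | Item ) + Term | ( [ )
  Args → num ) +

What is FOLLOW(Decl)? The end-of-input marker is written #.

In Item → Decl ) ) Item: add FIRST() ) Item) = { ) }.
In Decl → Decl ) ( Args: add FIRST() ( Args) = { ) }.
In Expr → Decl [ [: add FIRST([ [) = { [ }.
In Expr → ) Decl +: add FIRST(+) = { + }.
Union: FOLLOW(Decl) = { ), +, [ }.

{ ), +, [ }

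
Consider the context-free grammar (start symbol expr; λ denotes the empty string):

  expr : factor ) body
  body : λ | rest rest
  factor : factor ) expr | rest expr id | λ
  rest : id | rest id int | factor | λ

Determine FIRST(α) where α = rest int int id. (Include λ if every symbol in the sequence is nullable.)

Add FIRST(rest)\{λ} = { ), id }; rest is nullable, continue.
int is a terminal; add {int} and stop.

{ ), id, int }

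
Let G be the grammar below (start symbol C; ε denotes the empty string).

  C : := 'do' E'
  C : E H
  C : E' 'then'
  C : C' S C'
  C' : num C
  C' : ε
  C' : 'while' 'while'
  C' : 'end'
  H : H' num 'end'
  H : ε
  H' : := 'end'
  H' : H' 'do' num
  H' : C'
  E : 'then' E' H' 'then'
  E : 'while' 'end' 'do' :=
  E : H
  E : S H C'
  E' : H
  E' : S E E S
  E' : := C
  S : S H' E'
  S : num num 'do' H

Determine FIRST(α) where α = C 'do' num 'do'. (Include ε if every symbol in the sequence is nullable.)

Add FIRST(C)\{ε} = { 'do', 'end', 'then', 'while', :=, num }; C is nullable, continue.
'do' is a terminal; add {'do'} and stop.

{ 'do', 'end', 'then', 'while', :=, num }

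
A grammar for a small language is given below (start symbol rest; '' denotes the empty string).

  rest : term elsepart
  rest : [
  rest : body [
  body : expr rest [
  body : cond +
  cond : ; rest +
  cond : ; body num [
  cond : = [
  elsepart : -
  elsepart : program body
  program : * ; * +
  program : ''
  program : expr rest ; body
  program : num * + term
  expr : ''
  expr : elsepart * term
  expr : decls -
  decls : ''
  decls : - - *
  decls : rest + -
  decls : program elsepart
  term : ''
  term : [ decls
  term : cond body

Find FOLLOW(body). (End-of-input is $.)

{ $, *, +, -, ;, =, [, num }

In rest : body [: add FIRST([) = { [ }.
In cond : ; body num [: add FIRST(num [) = { num }.
In elsepart : program body: body is at the end, add FOLLOW(elsepart) = { $, *, +, -, ;, =, [, num }.
In program : expr rest ; body: body is at the end, add FOLLOW(program) = { *, -, ;, =, [, num }.
In term : cond body: body is at the end, add FOLLOW(term) = { *, -, ;, =, [, num }.
Union: FOLLOW(body) = { $, *, +, -, ;, =, [, num }.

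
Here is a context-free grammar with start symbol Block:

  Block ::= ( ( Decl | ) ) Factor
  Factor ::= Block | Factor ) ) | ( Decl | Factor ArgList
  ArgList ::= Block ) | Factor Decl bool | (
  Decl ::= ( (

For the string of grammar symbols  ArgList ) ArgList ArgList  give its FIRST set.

Add FIRST(ArgList) = { (, ) }; ArgList is not nullable, stop.

{ (, ) }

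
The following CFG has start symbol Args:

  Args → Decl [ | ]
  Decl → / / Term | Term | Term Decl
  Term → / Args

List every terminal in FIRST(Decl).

{ / }

Decl → / / Term contributes {/}.
From Decl → Term: add FIRST(Term) = { / }.
From Decl → Term Decl: add FIRST(Term) = { / }.
Union: FIRST(Decl) = { / }.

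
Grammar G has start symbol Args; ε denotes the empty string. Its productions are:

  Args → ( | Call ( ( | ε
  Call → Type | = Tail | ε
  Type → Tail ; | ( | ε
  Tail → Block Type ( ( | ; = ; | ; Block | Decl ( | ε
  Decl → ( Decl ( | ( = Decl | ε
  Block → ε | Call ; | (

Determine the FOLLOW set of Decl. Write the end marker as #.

In Tail → Decl (: add FIRST(() = { ( }.
In Decl → ( Decl (: add FIRST(() = { ( }.
In Decl → ( = Decl: Decl is at the end, add FOLLOW(Decl) = { ( }.
Union: FOLLOW(Decl) = { ( }.

{ ( }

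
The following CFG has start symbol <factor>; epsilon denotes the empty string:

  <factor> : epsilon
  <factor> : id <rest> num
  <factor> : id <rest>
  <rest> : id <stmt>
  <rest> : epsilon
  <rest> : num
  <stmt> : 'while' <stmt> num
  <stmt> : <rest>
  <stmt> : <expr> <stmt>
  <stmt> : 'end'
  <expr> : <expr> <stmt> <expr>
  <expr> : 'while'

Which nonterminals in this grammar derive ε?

Directly nullable (have an epsilon-production): <factor>, <rest>.
<stmt> : <rest> with every symbol nullable, so <stmt> is nullable.
No other nonterminal has a production whose RHS symbols are all nullable.

{ <factor>, <rest>, <stmt> }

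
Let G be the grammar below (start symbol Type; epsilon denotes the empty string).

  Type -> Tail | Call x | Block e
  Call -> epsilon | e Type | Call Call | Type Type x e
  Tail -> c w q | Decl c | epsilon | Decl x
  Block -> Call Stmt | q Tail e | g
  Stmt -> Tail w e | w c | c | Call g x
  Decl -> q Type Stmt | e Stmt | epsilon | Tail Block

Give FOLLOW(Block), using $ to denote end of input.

{ c, e, x }

In Type -> Block e: add FIRST(e) = { e }.
In Decl -> Tail Block: Block is at the end, add FOLLOW(Decl) = { c, x }.
Union: FOLLOW(Block) = { c, e, x }.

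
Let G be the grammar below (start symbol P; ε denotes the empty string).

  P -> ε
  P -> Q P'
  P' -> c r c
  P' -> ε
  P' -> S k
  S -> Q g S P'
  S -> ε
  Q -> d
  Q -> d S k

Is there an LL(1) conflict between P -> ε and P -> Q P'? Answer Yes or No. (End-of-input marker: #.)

No

FIRST(ε) = { ε } and FIRST(Q P') = { d }.
The first is nullable but FOLLOW(P) = { # } is disjoint from FIRST of the second.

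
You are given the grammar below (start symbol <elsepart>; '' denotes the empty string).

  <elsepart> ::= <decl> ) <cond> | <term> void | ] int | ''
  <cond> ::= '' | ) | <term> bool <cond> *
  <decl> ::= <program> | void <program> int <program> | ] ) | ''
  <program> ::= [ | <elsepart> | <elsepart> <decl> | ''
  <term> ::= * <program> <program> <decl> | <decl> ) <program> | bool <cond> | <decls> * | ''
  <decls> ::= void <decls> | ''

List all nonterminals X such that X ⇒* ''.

Directly nullable (have an ''-production): <elsepart>, <cond>, <decl>, <program>, <term>, <decls>.

{ <cond>, <decl>, <decls>, <elsepart>, <program>, <term> }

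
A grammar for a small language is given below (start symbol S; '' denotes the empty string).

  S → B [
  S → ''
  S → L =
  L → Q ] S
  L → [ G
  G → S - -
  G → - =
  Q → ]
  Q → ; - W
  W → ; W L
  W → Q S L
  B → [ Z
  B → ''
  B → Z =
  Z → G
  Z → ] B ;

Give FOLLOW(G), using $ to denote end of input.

{ -, ;, =, [, ] }

In L → [ G: G is at the end, add FOLLOW(L) = { -, ;, =, [, ] }.
In Z → G: G is at the end, add FOLLOW(Z) = { ;, =, [ }.
Union: FOLLOW(G) = { -, ;, =, [, ] }.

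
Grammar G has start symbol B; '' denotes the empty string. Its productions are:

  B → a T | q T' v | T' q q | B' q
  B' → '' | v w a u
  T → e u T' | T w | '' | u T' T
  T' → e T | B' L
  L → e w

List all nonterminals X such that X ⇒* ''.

{ B', T }

Directly nullable (have an ''-production): B', T.
No other nonterminal has a production whose RHS symbols are all nullable.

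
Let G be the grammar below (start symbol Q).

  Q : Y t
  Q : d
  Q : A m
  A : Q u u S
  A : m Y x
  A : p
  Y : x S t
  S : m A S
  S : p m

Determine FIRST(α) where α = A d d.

{ d, m, p, x }

Add FIRST(A) = { d, m, p, x }; A is not nullable, stop.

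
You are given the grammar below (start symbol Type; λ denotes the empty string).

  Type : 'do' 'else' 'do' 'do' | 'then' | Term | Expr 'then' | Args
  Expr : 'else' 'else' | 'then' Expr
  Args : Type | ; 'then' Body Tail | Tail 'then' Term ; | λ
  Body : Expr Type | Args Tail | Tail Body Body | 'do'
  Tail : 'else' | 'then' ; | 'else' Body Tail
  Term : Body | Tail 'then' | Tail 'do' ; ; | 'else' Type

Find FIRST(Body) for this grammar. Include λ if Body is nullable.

{ 'do', 'else', 'then', ; }

From Body : Expr Type: add FIRST(Expr) = { 'else', 'then' }.
From Body : Args Tail: Args nullable, take FIRST(Args) ∪ FIRST(Tail) = { 'do', 'else', 'then', ; }.
From Body : Tail Body Body: add FIRST(Tail) = { 'else', 'then' }.
Body : 'do' contributes {'do'}.
Union: FIRST(Body) = { 'do', 'else', 'then', ; }.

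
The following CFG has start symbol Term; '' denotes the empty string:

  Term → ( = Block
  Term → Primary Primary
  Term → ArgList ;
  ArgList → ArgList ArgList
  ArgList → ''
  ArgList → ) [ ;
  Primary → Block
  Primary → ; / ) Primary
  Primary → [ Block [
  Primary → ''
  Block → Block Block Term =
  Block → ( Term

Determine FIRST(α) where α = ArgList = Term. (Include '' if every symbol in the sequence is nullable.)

{ ), = }

Add FIRST(ArgList)\{''} = { ) }; ArgList is nullable, continue.
= is a terminal; add {=} and stop.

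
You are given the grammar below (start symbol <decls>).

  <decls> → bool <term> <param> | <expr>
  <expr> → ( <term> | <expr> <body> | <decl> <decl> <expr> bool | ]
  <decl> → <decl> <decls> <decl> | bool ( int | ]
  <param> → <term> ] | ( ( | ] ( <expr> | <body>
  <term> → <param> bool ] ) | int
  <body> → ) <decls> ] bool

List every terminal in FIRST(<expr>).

{ (, ], bool }

<expr> → ( <term> contributes {(}.
From <expr> → <expr> <body>: add FIRST(<expr>) = { (, ], bool }.
From <expr> → <decl> <decl> <expr> bool: add FIRST(<decl>) = { ], bool }.
<expr> → ] contributes {]}.
Union: FIRST(<expr>) = { (, ], bool }.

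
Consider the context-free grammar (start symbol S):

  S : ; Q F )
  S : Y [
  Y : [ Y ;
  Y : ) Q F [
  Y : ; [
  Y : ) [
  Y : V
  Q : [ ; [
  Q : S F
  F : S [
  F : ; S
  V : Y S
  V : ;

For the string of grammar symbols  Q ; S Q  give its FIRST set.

{ ), ;, [ }

Add FIRST(Q) = { ), ;, [ }; Q is not nullable, stop.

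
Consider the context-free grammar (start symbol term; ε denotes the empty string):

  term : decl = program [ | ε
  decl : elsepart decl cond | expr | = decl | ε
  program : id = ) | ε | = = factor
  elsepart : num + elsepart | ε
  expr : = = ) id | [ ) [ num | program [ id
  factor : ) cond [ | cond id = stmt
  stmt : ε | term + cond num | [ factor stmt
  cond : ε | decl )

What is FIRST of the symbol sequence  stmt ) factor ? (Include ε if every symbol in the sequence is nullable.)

Add FIRST(stmt)\{ε} = { ), +, =, [, id, num }; stmt is nullable, continue.
) is a terminal; add {)} and stop.

{ ), +, =, [, id, num }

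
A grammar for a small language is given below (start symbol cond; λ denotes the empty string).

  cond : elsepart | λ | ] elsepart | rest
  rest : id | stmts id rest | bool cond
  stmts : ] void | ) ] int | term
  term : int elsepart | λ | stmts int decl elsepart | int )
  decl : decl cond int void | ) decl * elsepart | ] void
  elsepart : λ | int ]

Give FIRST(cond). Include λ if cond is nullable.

{ ), ], bool, id, int, λ }

From cond : elsepart: add FIRST(elsepart) = { int, λ } (including λ since elsepart is nullable).
cond : λ contributes λ.
cond : ] elsepart contributes {]}.
From cond : rest: add FIRST(rest) = { ), ], bool, id, int }.
Union: FIRST(cond) = { ), ], bool, id, int, λ }.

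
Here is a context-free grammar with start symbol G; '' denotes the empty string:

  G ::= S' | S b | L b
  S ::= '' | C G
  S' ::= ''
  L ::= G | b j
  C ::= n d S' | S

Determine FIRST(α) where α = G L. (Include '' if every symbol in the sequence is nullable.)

Add FIRST(G)\{''} = { b, n }; G is nullable, continue.
Add FIRST(L)\{''} = { b, n }; L is nullable, continue.
Every symbol is nullable, so include ''.

{ b, n, '' }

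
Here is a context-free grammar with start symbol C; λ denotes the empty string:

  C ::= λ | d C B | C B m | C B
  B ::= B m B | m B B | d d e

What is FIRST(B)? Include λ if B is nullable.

From B ::= B m B: add FIRST(B) = { d, m }.
B ::= m B B contributes {m}.
B ::= d d e contributes {d}.
Union: FIRST(B) = { d, m }.

{ d, m }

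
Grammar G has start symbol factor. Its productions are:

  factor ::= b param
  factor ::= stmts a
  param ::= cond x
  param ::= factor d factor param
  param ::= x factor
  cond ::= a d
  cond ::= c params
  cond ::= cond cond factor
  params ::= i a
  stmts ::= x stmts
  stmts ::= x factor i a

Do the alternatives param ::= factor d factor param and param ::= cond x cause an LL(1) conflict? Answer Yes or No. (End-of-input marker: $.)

FIRST(factor d factor param) = { b, x } and FIRST(cond x) = { a, c }.
The FIRST sets are disjoint and neither alternative is nullable — no conflict.

No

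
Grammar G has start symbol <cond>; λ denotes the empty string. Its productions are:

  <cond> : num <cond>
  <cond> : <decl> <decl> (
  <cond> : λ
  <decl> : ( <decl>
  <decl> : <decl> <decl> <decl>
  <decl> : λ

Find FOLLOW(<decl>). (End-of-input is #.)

In <cond> : <decl> <decl> (: add FIRST(<decl> () = { ( }.
In <cond> : <decl> <decl> (: add FIRST(() = { ( }.
In <decl> : ( <decl>: <decl> is at the end, add FOLLOW(<decl>) = { ( }.
In <decl> : <decl> <decl> <decl>: add FIRST(<decl> <decl>)\{λ} = { ( }.
  Since <decl> <decl> is nullable, also add FOLLOW(<decl>) = { ( }.
In <decl> : <decl> <decl> <decl>: add FIRST(<decl>)\{λ} = { ( }.
  Since <decl> is nullable, also add FOLLOW(<decl>) = { ( }.
In <decl> : <decl> <decl> <decl>: <decl> is at the end, add FOLLOW(<decl>) = { ( }.
Union: FOLLOW(<decl>) = { ( }.

{ ( }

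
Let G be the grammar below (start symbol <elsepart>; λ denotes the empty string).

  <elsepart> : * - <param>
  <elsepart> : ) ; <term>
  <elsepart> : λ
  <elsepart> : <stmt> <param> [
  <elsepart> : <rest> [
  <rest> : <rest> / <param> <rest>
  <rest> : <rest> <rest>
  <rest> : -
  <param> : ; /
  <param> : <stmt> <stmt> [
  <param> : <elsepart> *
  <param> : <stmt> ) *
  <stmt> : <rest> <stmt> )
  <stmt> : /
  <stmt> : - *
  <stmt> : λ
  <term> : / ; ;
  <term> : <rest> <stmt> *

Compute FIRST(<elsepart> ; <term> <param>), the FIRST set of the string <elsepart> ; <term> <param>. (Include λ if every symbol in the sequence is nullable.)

{ ), *, -, /, ;, [ }

Add FIRST(<elsepart>)\{λ} = { ), *, -, /, ;, [ }; <elsepart> is nullable, continue.
; is a terminal; add {;} and stop.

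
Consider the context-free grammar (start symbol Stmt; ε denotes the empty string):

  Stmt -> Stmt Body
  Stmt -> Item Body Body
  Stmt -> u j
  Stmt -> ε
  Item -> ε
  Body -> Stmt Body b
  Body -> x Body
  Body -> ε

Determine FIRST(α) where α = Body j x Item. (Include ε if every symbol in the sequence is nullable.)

Add FIRST(Body)\{ε} = { b, u, x }; Body is nullable, continue.
j is a terminal; add {j} and stop.

{ b, j, u, x }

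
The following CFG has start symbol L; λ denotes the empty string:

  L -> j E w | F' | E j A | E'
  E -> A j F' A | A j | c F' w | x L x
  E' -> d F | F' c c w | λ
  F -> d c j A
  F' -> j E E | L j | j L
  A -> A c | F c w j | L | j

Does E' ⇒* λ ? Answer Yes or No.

Yes

E' has an λ-production, so E' ⇒ λ.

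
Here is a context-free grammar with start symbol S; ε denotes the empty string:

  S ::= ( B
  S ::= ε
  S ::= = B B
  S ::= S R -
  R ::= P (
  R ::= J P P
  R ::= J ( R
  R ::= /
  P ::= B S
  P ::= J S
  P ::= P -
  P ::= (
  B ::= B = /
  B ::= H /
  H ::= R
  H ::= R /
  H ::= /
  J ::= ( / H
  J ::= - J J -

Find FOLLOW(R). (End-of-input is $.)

In S ::= S R -: add FIRST(-) = { - }.
In R ::= J ( R: R is at the end, add FOLLOW(R) = { (, -, /, = }.
In H ::= R: R is at the end, add FOLLOW(H) = { (, -, /, = }.
In H ::= R /: add FIRST(/) = { / }.
Union: FOLLOW(R) = { (, -, /, = }.

{ (, -, /, = }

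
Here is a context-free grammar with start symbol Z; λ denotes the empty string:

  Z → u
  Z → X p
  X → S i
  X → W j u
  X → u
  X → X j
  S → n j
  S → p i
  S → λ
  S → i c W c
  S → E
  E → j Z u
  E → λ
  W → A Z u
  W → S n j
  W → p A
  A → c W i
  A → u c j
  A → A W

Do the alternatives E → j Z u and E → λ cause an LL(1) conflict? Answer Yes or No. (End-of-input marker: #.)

FIRST(j Z u) = { j } and FIRST(λ) = { λ }.
The second is nullable but FOLLOW(E) = { i, n } is disjoint from FIRST of the first.

No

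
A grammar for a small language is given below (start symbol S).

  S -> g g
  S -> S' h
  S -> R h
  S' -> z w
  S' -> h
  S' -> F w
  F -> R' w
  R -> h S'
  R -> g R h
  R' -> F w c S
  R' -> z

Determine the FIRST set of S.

{ g, h, z }

S -> g g contributes {g}.
From S -> S' h: add FIRST(S') = { h, z }.
From S -> R h: add FIRST(R) = { g, h }.
Union: FIRST(S) = { g, h, z }.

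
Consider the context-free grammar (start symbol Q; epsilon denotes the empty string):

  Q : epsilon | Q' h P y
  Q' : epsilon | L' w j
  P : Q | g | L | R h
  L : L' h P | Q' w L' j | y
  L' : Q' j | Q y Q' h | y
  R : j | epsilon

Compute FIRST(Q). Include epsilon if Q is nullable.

{ h, j, y, epsilon }

Q : epsilon contributes epsilon.
From Q : Q' h P y: Q' nullable, take FIRST(Q') ∪ {h} = { h, j, y }.
Union: FIRST(Q) = { h, j, y, epsilon }.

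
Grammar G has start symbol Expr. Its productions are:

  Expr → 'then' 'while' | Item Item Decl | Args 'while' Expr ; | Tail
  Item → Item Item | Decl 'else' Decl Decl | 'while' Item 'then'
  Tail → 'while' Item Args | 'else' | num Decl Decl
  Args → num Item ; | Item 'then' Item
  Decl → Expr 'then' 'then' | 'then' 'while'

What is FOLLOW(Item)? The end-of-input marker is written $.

{ $, 'else', 'then', 'while', ;, num }

In Expr → Item Item Decl: add FIRST(Item Decl) = { 'else', 'then', 'while', num }.
In Expr → Item Item Decl: add FIRST(Decl) = { 'else', 'then', 'while', num }.
In Item → Item Item: add FIRST(Item) = { 'else', 'then', 'while', num }.
In Item → Item Item: Item is at the end, add FOLLOW(Item) = { $, 'else', 'then', 'while', ;, num }.
In Item → 'while' Item 'then': add FIRST('then') = { 'then' }.
In Tail → 'while' Item Args: add FIRST(Args) = { 'else', 'then', 'while', num }.
In Args → num Item ;: add FIRST(;) = { ; }.
In Args → Item 'then' Item: add FIRST('then' Item) = { 'then' }.
In Args → Item 'then' Item: Item is at the end, add FOLLOW(Args) = { $, 'then', 'while', ; }.
Union: FOLLOW(Item) = { $, 'else', 'then', 'while', ;, num }.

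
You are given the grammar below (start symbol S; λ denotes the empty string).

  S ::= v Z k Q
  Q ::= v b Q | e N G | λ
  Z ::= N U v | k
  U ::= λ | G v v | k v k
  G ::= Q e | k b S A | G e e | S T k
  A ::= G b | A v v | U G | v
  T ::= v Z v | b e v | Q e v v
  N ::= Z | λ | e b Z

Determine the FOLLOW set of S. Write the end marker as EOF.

{ EOF, b, e, k, v }

S is the start symbol, so EOF ∈ FOLLOW(S).
In G ::= k b S A: add FIRST(A) = { e, k, v }.
In G ::= S T k: add FIRST(T k) = { b, e, v }.
Union: FOLLOW(S) = { EOF, b, e, k, v }.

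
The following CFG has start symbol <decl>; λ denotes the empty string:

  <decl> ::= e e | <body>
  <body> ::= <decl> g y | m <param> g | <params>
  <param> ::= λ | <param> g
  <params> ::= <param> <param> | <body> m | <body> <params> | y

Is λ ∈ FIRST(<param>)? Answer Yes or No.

Yes

<param> has an λ-production, so <param> ⇒ λ.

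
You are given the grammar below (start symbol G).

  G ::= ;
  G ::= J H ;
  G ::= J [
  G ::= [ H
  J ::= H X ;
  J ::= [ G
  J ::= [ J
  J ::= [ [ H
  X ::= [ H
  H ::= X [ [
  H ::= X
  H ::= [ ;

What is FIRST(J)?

{ [ }

From J ::= H X ;: add FIRST(H) = { [ }.
J ::= [ G contributes {[}.
J ::= [ J contributes {[}.
J ::= [ [ H contributes {[}.
Union: FIRST(J) = { [ }.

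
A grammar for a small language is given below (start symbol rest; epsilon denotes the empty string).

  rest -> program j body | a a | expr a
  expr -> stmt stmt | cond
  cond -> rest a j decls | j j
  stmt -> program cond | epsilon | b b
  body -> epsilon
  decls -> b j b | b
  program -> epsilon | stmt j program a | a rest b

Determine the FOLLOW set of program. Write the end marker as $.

{ a, b, j }

In rest -> program j body: add FIRST(j body) = { j }.
In stmt -> program cond: add FIRST(cond) = { a, b, j }.
In program -> stmt j program a: add FIRST(a) = { a }.
Union: FOLLOW(program) = { a, b, j }.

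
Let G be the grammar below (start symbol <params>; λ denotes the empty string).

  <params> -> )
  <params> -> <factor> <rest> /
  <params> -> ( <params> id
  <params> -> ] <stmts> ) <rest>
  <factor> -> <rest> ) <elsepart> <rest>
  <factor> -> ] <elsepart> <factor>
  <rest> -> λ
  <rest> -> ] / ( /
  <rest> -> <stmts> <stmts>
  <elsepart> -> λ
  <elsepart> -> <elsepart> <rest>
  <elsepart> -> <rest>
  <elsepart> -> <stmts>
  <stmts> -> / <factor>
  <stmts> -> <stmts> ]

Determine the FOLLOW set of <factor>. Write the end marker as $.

In <params> -> <factor> <rest> /: add FIRST(<rest> /) = { /, ] }.
In <factor> -> ] <elsepart> <factor>: <factor> is at the end, add FOLLOW(<factor>) = { $, ), /, ], id }.
In <stmts> -> / <factor>: <factor> is at the end, add FOLLOW(<stmts>) = { $, ), /, ], id }.
Union: FOLLOW(<factor>) = { $, ), /, ], id }.

{ $, ), /, ], id }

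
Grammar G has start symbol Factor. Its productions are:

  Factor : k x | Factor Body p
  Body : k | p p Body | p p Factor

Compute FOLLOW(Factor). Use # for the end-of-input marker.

{ #, k, p }

Factor is the start symbol, so # ∈ FOLLOW(Factor).
In Factor : Factor Body p: add FIRST(Body p) = { k, p }.
In Body : p p Factor: Factor is at the end, add FOLLOW(Body) = { p }.
Union: FOLLOW(Factor) = { #, k, p }.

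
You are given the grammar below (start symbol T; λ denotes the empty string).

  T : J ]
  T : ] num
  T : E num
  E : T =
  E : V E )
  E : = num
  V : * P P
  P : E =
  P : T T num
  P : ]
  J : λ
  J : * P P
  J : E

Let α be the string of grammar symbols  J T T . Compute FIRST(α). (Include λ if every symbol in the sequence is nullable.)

Add FIRST(J)\{λ} = { *, =, ] }; J is nullable, continue.
Add FIRST(T) = { *, =, ] }; T is not nullable, stop.

{ *, =, ] }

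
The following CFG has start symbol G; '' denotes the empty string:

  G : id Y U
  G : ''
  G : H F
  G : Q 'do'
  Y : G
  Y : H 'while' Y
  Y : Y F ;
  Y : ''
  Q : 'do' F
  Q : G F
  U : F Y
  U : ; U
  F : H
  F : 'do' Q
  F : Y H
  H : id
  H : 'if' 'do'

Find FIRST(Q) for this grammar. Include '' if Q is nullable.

Q : 'do' F contributes {'do'}.
From Q : G F: G nullable, take FIRST(G) ∪ FIRST(F) = { 'do', 'if', id }.
Union: FIRST(Q) = { 'do', 'if', id }.

{ 'do', 'if', id }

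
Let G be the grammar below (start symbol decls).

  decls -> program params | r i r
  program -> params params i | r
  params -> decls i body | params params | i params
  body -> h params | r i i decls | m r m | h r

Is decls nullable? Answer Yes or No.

No

No nonterminal in this grammar is nullable.
No production of decls has an RHS whose symbols are all nullable, so decls is not nullable.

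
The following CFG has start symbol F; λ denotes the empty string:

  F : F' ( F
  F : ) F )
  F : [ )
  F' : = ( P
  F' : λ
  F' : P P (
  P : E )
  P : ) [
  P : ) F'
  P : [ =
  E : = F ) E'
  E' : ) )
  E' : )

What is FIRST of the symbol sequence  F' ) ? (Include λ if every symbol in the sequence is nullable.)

{ ), =, [ }

Add FIRST(F')\{λ} = { ), =, [ }; F' is nullable, continue.
) is a terminal; add {)} and stop.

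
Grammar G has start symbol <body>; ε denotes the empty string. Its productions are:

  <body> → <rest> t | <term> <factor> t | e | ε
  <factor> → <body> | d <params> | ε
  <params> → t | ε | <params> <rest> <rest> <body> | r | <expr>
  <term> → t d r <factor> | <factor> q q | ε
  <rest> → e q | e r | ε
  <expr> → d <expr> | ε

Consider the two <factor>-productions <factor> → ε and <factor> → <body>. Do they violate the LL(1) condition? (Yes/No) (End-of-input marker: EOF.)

FIRST(ε) = { ε } and FIRST(<body>) = { d, e, q, t, ε }.
Both alternatives are nullable, violating the LL(1) condition.

Yes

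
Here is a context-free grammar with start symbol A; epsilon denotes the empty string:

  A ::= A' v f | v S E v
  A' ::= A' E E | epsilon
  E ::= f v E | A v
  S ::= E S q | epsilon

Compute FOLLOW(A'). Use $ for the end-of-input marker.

{ f, v }

In A ::= A' v f: add FIRST(v f) = { v }.
In A' ::= A' E E: add FIRST(E E) = { f, v }.
Union: FOLLOW(A') = { f, v }.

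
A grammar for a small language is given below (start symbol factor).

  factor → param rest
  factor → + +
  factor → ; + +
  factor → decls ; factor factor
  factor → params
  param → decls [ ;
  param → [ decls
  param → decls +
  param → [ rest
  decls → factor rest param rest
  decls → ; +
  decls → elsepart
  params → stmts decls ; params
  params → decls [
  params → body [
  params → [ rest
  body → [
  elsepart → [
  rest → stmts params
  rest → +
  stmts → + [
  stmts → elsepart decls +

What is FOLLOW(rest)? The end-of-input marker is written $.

{ $, +, ;, [ }

In factor → param rest: rest is at the end, add FOLLOW(factor) = { $, +, ;, [ }.
In param → [ rest: rest is at the end, add FOLLOW(param) = { +, [ }.
In decls → factor rest param rest: add FIRST(param rest) = { +, ;, [ }.
In decls → factor rest param rest: rest is at the end, add FOLLOW(decls) = { +, ;, [ }.
In params → [ rest: rest is at the end, add FOLLOW(params) = { $, +, ;, [ }.
Union: FOLLOW(rest) = { $, +, ;, [ }.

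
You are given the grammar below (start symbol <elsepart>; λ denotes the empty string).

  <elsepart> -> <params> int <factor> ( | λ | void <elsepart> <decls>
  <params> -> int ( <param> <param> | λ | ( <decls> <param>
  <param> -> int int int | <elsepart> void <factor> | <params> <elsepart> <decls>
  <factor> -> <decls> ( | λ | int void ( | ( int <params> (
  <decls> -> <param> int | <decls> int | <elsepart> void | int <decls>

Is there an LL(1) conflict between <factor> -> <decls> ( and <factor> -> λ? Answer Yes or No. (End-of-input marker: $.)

Yes

FIRST(<decls> () = { (, int, void } and FIRST(λ) = { λ }.
The second alternative is nullable and FOLLOW(<factor>) = { (, int, void } shares ( with FIRST of the first — conflict.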